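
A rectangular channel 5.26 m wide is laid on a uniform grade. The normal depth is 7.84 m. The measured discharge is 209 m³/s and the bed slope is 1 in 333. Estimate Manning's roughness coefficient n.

Flow area A = b·y = 5.26 × 7.84 = 41.24 m². Wetted perimeter P = b + 2y = 5.26 + 2×7.84 = 20.94 m.
Hydraulic radius R = A/P = 41.24/20.94 = 1.969 m.
Rearranging Manning's equation: n = (1/Q) A R^(2/3) S^(1/2) = (1/209) × 41.24 × 1.969^(2/3) × √0.003003 = 0.017.

n = 0.017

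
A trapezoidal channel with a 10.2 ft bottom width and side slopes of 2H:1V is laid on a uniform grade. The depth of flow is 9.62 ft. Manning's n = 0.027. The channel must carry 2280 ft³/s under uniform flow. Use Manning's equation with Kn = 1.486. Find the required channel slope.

S = 0.0023

With bottom width b = 10.2 ft and side slope z = 2: A = (b + zy)y = (10.2 + 2×9.62)×9.62 = 283.2 ft²; P = b + 2y√(1+z²) = 10.2 + 2×9.62×2.236 = 53.22 ft.
Hydraulic radius R = A/P = 283.2/53.22 = 5.321 ft.
From Manning's equation, S = [nQ / (1.486 A R^(2/3))]² = [0.027 × 2280 / (1.486 × 283.2 × 5.321^(2/3))]² = 0.0023.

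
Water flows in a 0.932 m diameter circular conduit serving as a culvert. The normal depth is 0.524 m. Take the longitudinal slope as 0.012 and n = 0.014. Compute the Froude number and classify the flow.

For a circular section of diameter D = 0.932 m at depth y = 0.524 m, the central angle is θ = 2 arccos(1 − 2y/D) = 3.391 rad. Then A = (D²/8)(θ − sin θ) = 0.395 m² and P = Dθ/2 = 1.58 m.
Hydraulic radius R = A/P = 0.395/1.58 = 0.25 m.
V = (1/n) R^(2/3) √S = (1/0.014) × 0.25^(2/3) × √0.012 = 3.105 m/s. Hydraulic depth D_h = A/T = 0.395/0.9248 = 0.4272 m.
Froude number Fr = V/√(g·D_h) = 3.105/√(9.81×0.4272) = 1.52, which is greater than 1, so the flow is supercritical.

supercritical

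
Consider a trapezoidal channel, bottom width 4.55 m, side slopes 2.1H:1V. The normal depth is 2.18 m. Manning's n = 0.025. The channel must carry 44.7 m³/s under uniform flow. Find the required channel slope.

S = 0.0021

With bottom width b = 4.55 m and side slope z = 2.1: A = (b + zy)y = (4.55 + 2.1×2.18)×2.18 = 19.9 m²; P = b + 2y√(1+z²) = 4.55 + 2×2.18×2.326 = 14.69 m.
Hydraulic radius R = A/P = 19.9/14.69 = 1.354 m.
From Manning's equation, S = [nQ / (1 A R^(2/3))]² = [0.025 × 44.7 / (1 × 19.9 × 1.354^(2/3))]² = 0.0021.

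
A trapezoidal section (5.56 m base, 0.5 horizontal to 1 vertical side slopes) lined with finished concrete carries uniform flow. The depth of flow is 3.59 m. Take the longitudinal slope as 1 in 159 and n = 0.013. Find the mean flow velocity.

V = 9.5 m/s

With bottom width b = 5.56 m and side slope z = 0.5: A = (b + zy)y = (5.56 + 0.5×3.59)×3.59 = 26.4 m²; P = b + 2y√(1+z²) = 5.56 + 2×3.59×1.118 = 13.59 m.
Hydraulic radius R = A/P = 26.4/13.59 = 1.943 m.
From Manning's equation, V = (1/n) R^(2/3) S^(1/2) = (1/0.013) × 1.943^(2/3) × 0.006289^(1/2) = 9.5 m/s.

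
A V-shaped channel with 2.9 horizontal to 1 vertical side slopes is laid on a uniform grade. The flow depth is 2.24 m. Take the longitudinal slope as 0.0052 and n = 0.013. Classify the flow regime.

supercritical

For a triangular section with side slope z = 2.9: A = zy² = 2.9×2.24² = 14.55 m²; P = 2y√(1+z²) = 2×2.24×3.068 = 13.74 m.
Hydraulic radius R = A/P = 14.55/13.74 = 1.059 m.
V = (1/n) R^(2/3) √S = (1/0.013) × 1.059^(2/3) × √0.0052 = 5.762 m/s. Hydraulic depth D_h = A/T = 14.55/12.99 = 1.12 m.
Froude number Fr = V/√(g·D_h) = 5.762/√(9.81×1.12) = 1.74, which is greater than 1, so the flow is supercritical.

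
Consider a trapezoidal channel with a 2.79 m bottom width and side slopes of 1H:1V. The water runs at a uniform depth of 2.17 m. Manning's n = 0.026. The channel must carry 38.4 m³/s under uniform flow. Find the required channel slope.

With bottom width b = 2.79 m and side slope z = 1: A = (b + zy)y = (2.79 + 1×2.17)×2.17 = 10.76 m²; P = b + 2y√(1+z²) = 2.79 + 2×2.17×1.414 = 8.928 m.
Hydraulic radius R = A/P = 10.76/8.928 = 1.206 m.
From Manning's equation, S = [nQ / (1 A R^(2/3))]² = [0.026 × 38.4 / (1 × 10.76 × 1.206^(2/3))]² = 0.00671.

S = 0.00671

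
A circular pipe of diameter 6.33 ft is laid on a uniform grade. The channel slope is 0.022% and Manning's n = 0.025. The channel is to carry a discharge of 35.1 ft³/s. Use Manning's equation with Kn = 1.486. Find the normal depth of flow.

y_n = 4.84 ft

Manning's equation rearranged: A R^(2/3) = nQ / (1.486·√S) = 0.025 × 35.1 / (1.486 × √0.00022) = 39.81.
Trying y = 3.66 ft: A R^(2/3) = 27.11 — short.
Trying y = 5.37 ft: A R^(2/3) = 43.97 — over.
Trying y = 4.84 ft: A R^(2/3) = 39.84 — close enough.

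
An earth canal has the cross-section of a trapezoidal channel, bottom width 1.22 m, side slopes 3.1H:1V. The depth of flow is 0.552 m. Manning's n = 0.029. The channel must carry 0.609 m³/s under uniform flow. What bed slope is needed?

S = 0.00051

With bottom width b = 1.22 m and side slope z = 3.1: A = (b + zy)y = (1.22 + 3.1×0.552)×0.552 = 1.618 m²; P = b + 2y√(1+z²) = 1.22 + 2×0.552×3.257 = 4.816 m.
Hydraulic radius R = A/P = 1.618/4.816 = 0.336 m.
From Manning's equation, S = [nQ / (1 A R^(2/3))]² = [0.029 × 0.609 / (1 × 1.618 × 0.336^(2/3))]² = 0.00051.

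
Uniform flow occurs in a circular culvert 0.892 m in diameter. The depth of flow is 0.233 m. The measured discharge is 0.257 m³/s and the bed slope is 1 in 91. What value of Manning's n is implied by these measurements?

For a circular section of diameter D = 0.892 m at depth y = 0.233 m, the central angle is θ = 2 arccos(1 − 2y/D) = 2.146 rad. Then A = (D²/8)(θ − sin θ) = 0.13 m² and P = Dθ/2 = 0.957 m.
Hydraulic radius R = A/P = 0.13/0.957 = 0.1358 m.
Rearranging Manning's equation: n = (1/Q) A R^(2/3) S^(1/2) = (1/0.257) × 0.13 × 0.1358^(2/3) × √0.01099 = 0.014.

n = 0.014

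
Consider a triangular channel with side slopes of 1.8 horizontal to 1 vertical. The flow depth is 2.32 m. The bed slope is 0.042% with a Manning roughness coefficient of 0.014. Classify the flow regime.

subcritical

For a triangular section with side slope z = 1.8: A = zy² = 1.8×2.32² = 9.688 m²; P = 2y√(1+z²) = 2×2.32×2.059 = 9.554 m.
Hydraulic radius R = A/P = 9.688/9.554 = 1.014 m.
V = (1/n) R^(2/3) √S = (1/0.014) × 1.014^(2/3) × √0.00042 = 1.478 m/s. Hydraulic depth D_h = A/T = 9.688/8.352 = 1.16 m.
Froude number Fr = V/√(g·D_h) = 1.478/√(9.81×1.16) = 0.438, which is less than 1, so the flow is subcritical.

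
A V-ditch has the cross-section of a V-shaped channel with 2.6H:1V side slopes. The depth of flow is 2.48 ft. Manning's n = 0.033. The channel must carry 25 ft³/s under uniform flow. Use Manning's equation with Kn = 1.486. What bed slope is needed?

S = 0.000992

For a triangular section with side slope z = 2.6: A = zy² = 2.6×2.48² = 15.99 ft²; P = 2y√(1+z²) = 2×2.48×2.786 = 13.82 ft.
Hydraulic radius R = A/P = 15.99/13.82 = 1.157 ft.
From Manning's equation, S = [nQ / (1.486 A R^(2/3))]² = [0.033 × 25 / (1.486 × 15.99 × 1.157^(2/3))]² = 0.000992.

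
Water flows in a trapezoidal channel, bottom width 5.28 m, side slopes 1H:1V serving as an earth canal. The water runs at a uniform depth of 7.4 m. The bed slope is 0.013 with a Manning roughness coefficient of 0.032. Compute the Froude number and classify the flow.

supercritical

With bottom width b = 5.28 m and side slope z = 1: A = (b + zy)y = (5.28 + 1×7.4)×7.4 = 93.83 m²; P = b + 2y√(1+z²) = 5.28 + 2×7.4×1.414 = 26.21 m.
Hydraulic radius R = A/P = 93.83/26.21 = 3.58 m.
V = (1/n) R^(2/3) √S = (1/0.032) × 3.58^(2/3) × √0.013 = 8.338 m/s. Hydraulic depth D_h = A/T = 93.83/20.08 = 4.673 m.
Froude number Fr = V/√(g·D_h) = 8.338/√(9.81×4.673) = 1.23, which is greater than 1, so the flow is supercritical.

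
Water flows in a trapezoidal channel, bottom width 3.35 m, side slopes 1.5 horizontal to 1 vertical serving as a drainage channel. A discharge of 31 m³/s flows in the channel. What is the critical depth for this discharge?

y_c = 1.61 m

At critical depth, Q² T / (g A³) = 1, i.e. A³/T = Q²/g = 31²/9.81 = 97.96.
Trying y = 1.85 m: A³/T = 163.5 — too large.
Trying y = 1.1 m: A³/T = 25.02 — too small.
Trying y = 1.61 m: A³/T = 97.75 — matches.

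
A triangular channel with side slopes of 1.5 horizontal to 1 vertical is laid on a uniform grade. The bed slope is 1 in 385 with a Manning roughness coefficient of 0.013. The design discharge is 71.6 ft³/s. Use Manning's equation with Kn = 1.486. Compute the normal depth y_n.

y_n = 2.74 ft

Manning's equation rearranged: A R^(2/3) = nQ / (1.486·√S) = 0.013 × 71.6 / (1.486 × √0.002597) = 12.29.
At y = 2.98 ft: A R^(2/3) = 15.37 — over.
At y = 2.35 ft: A R^(2/3) = 8.16 — short.
At y = 2.74 ft: A R^(2/3) = 12.29 — matches.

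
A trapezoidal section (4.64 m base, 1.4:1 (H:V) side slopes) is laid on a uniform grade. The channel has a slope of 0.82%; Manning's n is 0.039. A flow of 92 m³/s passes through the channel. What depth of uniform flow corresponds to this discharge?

y_n = 3.03 m

Manning's equation rearranged: A R^(2/3) = nQ / (1·√S) = 0.039 × 92 / (√0.0082) = 39.62.
Try y = 2.26 m: A R^(2/3) = 22.29 — low.
Try y = 3.36 m: A R^(2/3) = 48.8 — high.
Try y = 3.03 m: A R^(2/3) = 39.62 — close enough.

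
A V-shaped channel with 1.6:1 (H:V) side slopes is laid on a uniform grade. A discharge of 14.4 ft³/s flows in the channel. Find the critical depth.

y_c = 1.38 ft

At critical depth, Q² T / (g A³) = 1, i.e. A³/T = Q²/g = 14.4²/32.2 = 6.44.
At y = 0.988 ft: A³/T = 1.205 — low.
At y = 1.75 ft: A³/T = 21.01 — high.
At y = 1.38 ft: A³/T = 6.406 — matches.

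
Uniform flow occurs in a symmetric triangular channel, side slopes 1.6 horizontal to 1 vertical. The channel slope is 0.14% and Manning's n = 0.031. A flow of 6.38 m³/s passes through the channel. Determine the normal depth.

y_n = 1.94 m

Manning's equation rearranged: A R^(2/3) = nQ / (1·√S) = 0.031 × 6.38 / (√0.0014) = 5.286.
Try y = 2.12 m: A R^(2/3) = 6.698 — too large.
Try y = 1.67 m: A R^(2/3) = 3.545 — too small.
Try y = 1.94 m: A R^(2/3) = 5.286 — ≈ 5.286.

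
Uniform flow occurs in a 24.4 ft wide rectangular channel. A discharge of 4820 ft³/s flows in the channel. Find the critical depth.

y_c = 10.7 ft

For a rectangular channel, critical depth y_c = (q²/g)^(1/3) where q = Q/b = 4820/24.4 = 197.5 ft²/s.
So y_c = (197.5²/32.2)^(1/3) = 10.7 ft.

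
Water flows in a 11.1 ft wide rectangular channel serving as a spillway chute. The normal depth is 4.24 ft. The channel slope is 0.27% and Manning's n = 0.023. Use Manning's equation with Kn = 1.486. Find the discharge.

Flow area A = b·y = 11.1 × 4.24 = 47.06 ft². Wetted perimeter P = b + 2y = 11.1 + 2×4.24 = 19.58 ft.
Hydraulic radius R = A/P = 47.06/19.58 = 2.404 ft.
Manning's equation: Q = (1.486/n) A R^(2/3) S^(1/2) = (1.486/0.023) × 47.06 × 2.404^(2/3) × 0.0027^(1/2) = 284 ft³/s.

Q = 284 ft³/s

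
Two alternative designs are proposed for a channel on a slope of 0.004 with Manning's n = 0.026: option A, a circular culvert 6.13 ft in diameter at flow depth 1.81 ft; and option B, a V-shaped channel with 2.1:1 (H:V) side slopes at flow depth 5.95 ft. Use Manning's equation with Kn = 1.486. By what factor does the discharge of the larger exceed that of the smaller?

19.3

Channel A: For a circular section of diameter D = 6.13 ft at depth y = 1.81 ft, the central angle is θ = 2 arccos(1 − 2y/D) = 2.298 rad. Then A = (D²/8)(θ − sin θ) = 7.284 ft² and P = Dθ/2 = 7.043 ft. Hydraulic radius R = A/P = 7.284/7.043 = 1.034 ft. Q_A = (1.486/0.026)·7.284·1.034^(2/3)·√0.004 = 26.93 ft³/s.
Channel B: For a triangular section with side slope z = 2.1: A = zy² = 2.1×5.95² = 74.35 ft²; P = 2y√(1+z²) = 2×5.95×2.326 = 27.68 ft. Hydraulic radius R = A/P = 74.35/27.68 = 2.686 ft. Q_B = (1.486/0.026)·74.35·2.686^(2/3)·√0.004 = 519.3 ft³/s.
The larger discharge is 519.3 ft³/s and the smaller is 26.93 ft³/s; the ratio is 19.3.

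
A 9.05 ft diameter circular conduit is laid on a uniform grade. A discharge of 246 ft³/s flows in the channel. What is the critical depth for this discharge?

At critical depth, Q² T / (g A³) = 1, i.e. A³/T = Q²/g = 246²/32.2 = 1879.
At y = 2.6 ft: A³/T = 435.8 — too small.
At y = 4.26 ft: A³/T = 2919 — too large.
At y = 3.8 ft: A³/T = 1885 — close enough.

y_c = 3.8 ft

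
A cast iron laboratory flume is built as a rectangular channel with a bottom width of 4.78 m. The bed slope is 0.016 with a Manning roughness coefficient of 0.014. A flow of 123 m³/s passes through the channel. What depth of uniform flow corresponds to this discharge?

y_n = 2.49 m

Manning's equation rearranged: A R^(2/3) = nQ / (1·√S) = 0.014 × 123 / (√0.016) = 13.61.
Trying y = 2.96 m: A R^(2/3) = 17.05 — high.
Trying y = 1.71 m: A R^(2/3) = 8.156 — low.
Trying y = 2.49 m: A R^(2/3) = 13.59 — ≈ 13.61.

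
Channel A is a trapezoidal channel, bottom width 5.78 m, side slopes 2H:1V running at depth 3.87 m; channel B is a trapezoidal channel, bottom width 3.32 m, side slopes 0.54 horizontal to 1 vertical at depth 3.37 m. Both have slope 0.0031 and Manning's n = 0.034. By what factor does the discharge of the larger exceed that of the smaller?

3.85

Channel A: With bottom width b = 5.78 m and side slope z = 2: A = (b + zy)y = (5.78 + 2×3.87)×3.87 = 52.32 m²; P = b + 2y√(1+z²) = 5.78 + 2×3.87×2.236 = 23.09 m. Hydraulic radius R = A/P = 52.32/23.09 = 2.266 m. Q_A = (1/0.034)·52.32·2.266^(2/3)·√0.0031 = 147.8 m³/s.
Channel B: With bottom width b = 3.32 m and side slope z = 0.54: A = (b + zy)y = (3.32 + 0.54×3.37)×3.37 = 17.32 m²; P = b + 2y√(1+z²) = 3.32 + 2×3.37×1.136 = 10.98 m. Hydraulic radius R = A/P = 17.32/10.98 = 1.578 m. Q_B = (1/0.034)·17.32·1.578^(2/3)·√0.0031 = 38.44 m³/s.
The larger discharge is 147.8 m³/s and the smaller is 38.44 m³/s; the ratio is 3.85.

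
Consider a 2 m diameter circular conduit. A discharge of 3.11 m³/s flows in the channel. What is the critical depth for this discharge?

At critical depth, Q² T / (g A³) = 1, i.e. A³/T = Q²/g = 3.11²/9.81 = 0.9859.
At y = 0.633 m: A³/T = 0.3343 — short.
At y = 0.838 m: A³/T = 0.9854 — ≈ 0.9859.

y_c = 0.838 m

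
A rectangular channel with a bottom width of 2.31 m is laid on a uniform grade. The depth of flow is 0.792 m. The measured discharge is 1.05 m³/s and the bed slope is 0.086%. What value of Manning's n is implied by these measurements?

Flow area A = b·y = 2.31 × 0.792 = 1.83 m². Wetted perimeter P = b + 2y = 2.31 + 2×0.792 = 3.894 m.
Hydraulic radius R = A/P = 1.83/3.894 = 0.4698 m.
Rearranging Manning's equation: n = (1/Q) A R^(2/3) S^(1/2) = (1/1.05) × 1.83 × 0.4698^(2/3) × √0.00086 = 0.0309.

n = 0.0309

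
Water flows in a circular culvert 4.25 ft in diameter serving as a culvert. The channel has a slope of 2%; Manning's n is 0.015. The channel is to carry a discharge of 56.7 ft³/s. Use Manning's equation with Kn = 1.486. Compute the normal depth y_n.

Manning's equation rearranged: A R^(2/3) = nQ / (1.486·√S) = 0.015 × 56.7 / (1.486 × √0.02) = 4.047.
At y = 1.86 ft: A R^(2/3) = 5.856 — over.
At y = 1.33 ft: A R^(2/3) = 3.138 — short.
At y = 1.52 ft: A R^(2/3) = 4.045 — ≈ 4.047.

y_n = 1.52 ft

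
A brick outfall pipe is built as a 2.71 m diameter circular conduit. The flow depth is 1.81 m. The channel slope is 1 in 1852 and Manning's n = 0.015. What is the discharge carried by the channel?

For a circular section of diameter D = 2.71 m at depth y = 1.81 m, the central angle is θ = 2 arccos(1 − 2y/D) = 3.826 rad. Then A = (D²/8)(θ − sin θ) = 4.093 m² and P = Dθ/2 = 5.185 m.
Hydraulic radius R = A/P = 4.093/5.185 = 0.7895 m.
Manning's equation: Q = (1/n) A R^(2/3) S^(1/2) = (1/0.015) × 4.093 × 0.7895^(2/3) × 0.00054^(1/2) = 5.42 m³/s.

Q = 5.42 m³/s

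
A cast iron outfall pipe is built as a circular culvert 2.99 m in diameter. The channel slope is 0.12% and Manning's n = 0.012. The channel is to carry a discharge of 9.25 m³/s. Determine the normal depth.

Manning's equation rearranged: A R^(2/3) = nQ / (1·√S) = 0.012 × 9.25 / (√0.0012) = 3.204.
Trying y = 1.73 m: A R^(2/3) = 3.673 — high.
Trying y = 1.59 m: A R^(2/3) = 3.206 — close enough.

y_n = 1.59 m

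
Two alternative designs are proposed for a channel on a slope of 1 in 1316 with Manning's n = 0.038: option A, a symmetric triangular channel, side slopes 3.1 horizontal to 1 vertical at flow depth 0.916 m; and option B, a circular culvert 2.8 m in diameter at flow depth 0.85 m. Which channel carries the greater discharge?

channel A

Channel A: For a triangular section with side slope z = 3.1: A = zy² = 3.1×0.916² = 2.601 m²; P = 2y√(1+z²) = 2×0.916×3.257 = 5.967 m. Hydraulic radius R = A/P = 2.601/5.967 = 0.4359 m. Q_A = (1/0.038)·2.601·0.4359^(2/3)·√0.0007599 = 1.085 m³/s.
Channel B: For a circular section of diameter D = 2.8 m at depth y = 0.85 m, the central angle is θ = 2 arccos(1 − 2y/D) = 2.334 rad. Then A = (D²/8)(θ − sin θ) = 1.579 m² and P = Dθ/2 = 3.268 m. Hydraulic radius R = A/P = 1.579/3.268 = 0.4833 m. Q_B = (1/0.038)·1.579·0.4833^(2/3)·√0.0007599 = 0.7056 m³/s.
Q_A = 1.085 m³/s vs Q_B = 0.7056 m³/s, so channel A carries more.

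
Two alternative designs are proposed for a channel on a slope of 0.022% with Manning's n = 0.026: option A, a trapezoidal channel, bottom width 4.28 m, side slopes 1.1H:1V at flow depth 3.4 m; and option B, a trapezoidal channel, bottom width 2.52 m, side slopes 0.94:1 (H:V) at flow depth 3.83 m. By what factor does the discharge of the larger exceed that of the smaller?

1.2

Channel A: With bottom width b = 4.28 m and side slope z = 1.1: A = (b + zy)y = (4.28 + 1.1×3.4)×3.4 = 27.27 m²; P = b + 2y√(1+z²) = 4.28 + 2×3.4×1.487 = 14.39 m. Hydraulic radius R = A/P = 27.27/14.39 = 1.895 m. Q_A = (1/0.026)·27.27·1.895^(2/3)·√0.00022 = 23.82 m³/s.
Channel B: With bottom width b = 2.52 m and side slope z = 0.94: A = (b + zy)y = (2.52 + 0.94×3.83)×3.83 = 23.44 m²; P = b + 2y√(1+z²) = 2.52 + 2×3.83×1.372 = 13.03 m. Hydraulic radius R = A/P = 23.44/13.03 = 1.799 m. Q_B = (1/0.026)·23.44·1.799^(2/3)·√0.00022 = 19.78 m³/s.
The larger discharge is 23.82 m³/s and the smaller is 19.78 m³/s; the ratio is 1.2.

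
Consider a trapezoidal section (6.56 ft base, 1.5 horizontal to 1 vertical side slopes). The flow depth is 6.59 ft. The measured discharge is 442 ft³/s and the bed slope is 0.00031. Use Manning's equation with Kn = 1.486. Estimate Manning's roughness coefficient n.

n = 0.015

With bottom width b = 6.56 ft and side slope z = 1.5: A = (b + zy)y = (6.56 + 1.5×6.59)×6.59 = 108.4 ft²; P = b + 2y√(1+z²) = 6.56 + 2×6.59×1.803 = 30.32 ft.
Hydraulic radius R = A/P = 108.4/30.32 = 3.574 ft.
Rearranging Manning's equation: n = (1.486/Q) A R^(2/3) S^(1/2) = (1.486/442) × 108.4 × 3.574^(2/3) × √0.00031 = 0.015.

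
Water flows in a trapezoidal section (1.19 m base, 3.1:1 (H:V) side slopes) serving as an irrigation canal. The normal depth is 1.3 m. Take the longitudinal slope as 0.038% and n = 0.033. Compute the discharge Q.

With bottom width b = 1.19 m and side slope z = 3.1: A = (b + zy)y = (1.19 + 3.1×1.3)×1.3 = 6.786 m²; P = b + 2y√(1+z²) = 1.19 + 2×1.3×3.257 = 9.659 m.
Hydraulic radius R = A/P = 6.786/9.659 = 0.7026 m.
Manning's equation: Q = (1/n) A R^(2/3) S^(1/2) = (1/0.033) × 6.786 × 0.7026^(2/3) × 0.00038^(1/2) = 3.17 m³/s.

Q = 3.17 m³/s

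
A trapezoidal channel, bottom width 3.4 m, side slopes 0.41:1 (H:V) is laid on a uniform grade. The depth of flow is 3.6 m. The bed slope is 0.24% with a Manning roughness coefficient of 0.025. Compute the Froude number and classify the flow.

With bottom width b = 3.4 m and side slope z = 0.41: A = (b + zy)y = (3.4 + 0.41×3.6)×3.6 = 17.55 m²; P = b + 2y√(1+z²) = 3.4 + 2×3.6×1.081 = 11.18 m.
Hydraulic radius R = A/P = 17.55/11.18 = 1.57 m.
V = (1/n) R^(2/3) √S = (1/0.025) × 1.57^(2/3) × √0.0024 = 2.647 m/s. Hydraulic depth D_h = A/T = 17.55/6.352 = 2.763 m.
Froude number Fr = V/√(g·D_h) = 2.647/√(9.81×2.763) = 0.508, which is less than 1, so the flow is subcritical.

subcritical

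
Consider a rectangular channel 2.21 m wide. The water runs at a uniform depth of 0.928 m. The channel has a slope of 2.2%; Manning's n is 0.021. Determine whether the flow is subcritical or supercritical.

supercritical

Flow area A = b·y = 2.21 × 0.928 = 2.051 m². Wetted perimeter P = b + 2y = 2.21 + 2×0.928 = 4.066 m.
Hydraulic radius R = A/P = 2.051/4.066 = 0.5044 m.
V = (1/n) R^(2/3) √S = (1/0.021) × 0.5044^(2/3) × √0.022 = 4.475 m/s. Hydraulic depth D_h = A/T = 2.051/2.21 = 0.928 m.
Froude number Fr = V/√(g·D_h) = 4.475/√(9.81×0.928) = 1.48, which is greater than 1, so the flow is supercritical.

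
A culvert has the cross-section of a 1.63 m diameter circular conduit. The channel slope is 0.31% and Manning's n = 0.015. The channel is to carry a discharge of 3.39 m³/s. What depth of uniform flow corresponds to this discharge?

y_n = 1.1 m

Manning's equation rearranged: A R^(2/3) = nQ / (1·√S) = 0.015 × 3.39 / (√0.0031) = 0.9133.
Trying y = 1.28 m: A R^(2/3) = 1.1 — too large.
Trying y = 0.919 m: A R^(2/3) = 0.6991 — too small.
Trying y = 1.1 m: A R^(2/3) = 0.9143 — ≈ 0.9133.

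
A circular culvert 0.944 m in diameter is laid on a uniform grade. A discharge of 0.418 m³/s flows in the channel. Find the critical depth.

y_c = 0.37 m

At critical depth, Q² T / (g A³) = 1, i.e. A³/T = Q²/g = 0.418²/9.81 = 0.01781.
At y = 0.41 m: A³/T = 0.02649 — high.
At y = 0.37 m: A³/T = 0.01787 — close enough.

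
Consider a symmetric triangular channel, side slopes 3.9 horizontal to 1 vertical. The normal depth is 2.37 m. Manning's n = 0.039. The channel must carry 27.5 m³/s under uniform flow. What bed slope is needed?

For a triangular section with side slope z = 3.9: A = zy² = 3.9×2.37² = 21.91 m²; P = 2y√(1+z²) = 2×2.37×4.026 = 19.08 m.
Hydraulic radius R = A/P = 21.91/19.08 = 1.148 m.
From Manning's equation, S = [nQ / (1 A R^(2/3))]² = [0.039 × 27.5 / (1 × 21.91 × 1.148^(2/3))]² = 0.00199.

S = 0.00199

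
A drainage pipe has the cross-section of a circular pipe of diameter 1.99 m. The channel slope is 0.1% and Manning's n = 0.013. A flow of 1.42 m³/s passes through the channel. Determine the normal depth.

Manning's equation rearranged: A R^(2/3) = nQ / (1·√S) = 0.013 × 1.42 / (√0.001) = 0.5838.
Trying y = 0.538 m: A R^(2/3) = 0.3122 — short.
Trying y = 0.95 m: A R^(2/3) = 0.9019 — over.
Trying y = 0.746 m: A R^(2/3) = 0.5839 — matches.

y_n = 0.746 m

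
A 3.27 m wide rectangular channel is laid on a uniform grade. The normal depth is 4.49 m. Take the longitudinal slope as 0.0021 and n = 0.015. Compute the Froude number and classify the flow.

Flow area A = b·y = 3.27 × 4.49 = 14.68 m². Wetted perimeter P = b + 2y = 3.27 + 2×4.49 = 12.25 m.
Hydraulic radius R = A/P = 14.68/12.25 = 1.199 m.
V = (1/n) R^(2/3) √S = (1/0.015) × 1.199^(2/3) × √0.0021 = 3.447 m/s. Hydraulic depth D_h = A/T = 14.68/3.27 = 4.49 m.
Froude number Fr = V/√(g·D_h) = 3.447/√(9.81×4.49) = 0.519, which is less than 1, so the flow is subcritical.

subcritical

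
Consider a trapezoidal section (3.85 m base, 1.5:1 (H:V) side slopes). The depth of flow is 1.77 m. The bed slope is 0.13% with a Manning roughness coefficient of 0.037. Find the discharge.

With bottom width b = 3.85 m and side slope z = 1.5: A = (b + zy)y = (3.85 + 1.5×1.77)×1.77 = 11.51 m²; P = b + 2y√(1+z²) = 3.85 + 2×1.77×1.803 = 10.23 m.
Hydraulic radius R = A/P = 11.51/10.23 = 1.125 m.
Manning's equation: Q = (1/n) A R^(2/3) S^(1/2) = (1/0.037) × 11.51 × 1.125^(2/3) × 0.0013^(1/2) = 12.1 m³/s.

Q = 12.1 m³/s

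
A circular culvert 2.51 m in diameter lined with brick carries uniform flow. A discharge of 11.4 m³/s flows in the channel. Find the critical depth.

y_c = 1.54 m

At critical depth, Q² T / (g A³) = 1, i.e. A³/T = Q²/g = 11.4²/9.81 = 13.25.
Trying y = 1.87 m: A³/T = 28.24 — too large.
Trying y = 1.54 m: A³/T = 13.2 — ≈ 13.25.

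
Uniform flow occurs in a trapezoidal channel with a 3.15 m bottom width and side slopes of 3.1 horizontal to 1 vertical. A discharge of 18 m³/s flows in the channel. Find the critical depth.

y_c = 1.06 m

At critical depth, Q² T / (g A³) = 1, i.e. A³/T = Q²/g = 18²/9.81 = 33.03.
Trying y = 0.793 m: A³/T = 10.9 — too small.
Trying y = 1.24 m: A³/T = 60.19 — too large.
Trying y = 1.06 m: A³/T = 32.66 — matches.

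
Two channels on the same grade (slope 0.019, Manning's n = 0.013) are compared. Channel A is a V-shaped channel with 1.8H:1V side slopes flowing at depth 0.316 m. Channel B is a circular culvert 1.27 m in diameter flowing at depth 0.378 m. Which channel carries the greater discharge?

channel B

Channel A: For a triangular section with side slope z = 1.8: A = zy² = 1.8×0.316² = 0.1797 m²; P = 2y√(1+z²) = 2×0.316×2.059 = 1.301 m. Hydraulic radius R = A/P = 0.1797/1.301 = 0.1381 m. Q_A = (1/0.013)·0.1797·0.1381^(2/3)·√0.019 = 0.5092 m³/s.
Channel B: For a circular section of diameter D = 1.27 m at depth y = 0.378 m, the central angle is θ = 2 arccos(1 − 2y/D) = 2.308 rad. Then A = (D²/8)(θ − sin θ) = 0.3161 m² and P = Dθ/2 = 1.466 m. Hydraulic radius R = A/P = 0.3161/1.466 = 0.2157 m. Q_B = (1/0.013)·0.3161·0.2157^(2/3)·√0.019 = 1.206 m³/s.
Q_A = 0.5092 m³/s vs Q_B = 1.206 m³/s, so channel B carries more.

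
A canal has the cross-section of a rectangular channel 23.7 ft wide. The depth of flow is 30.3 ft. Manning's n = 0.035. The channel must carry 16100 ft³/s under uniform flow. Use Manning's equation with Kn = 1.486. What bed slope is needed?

Flow area A = b·y = 23.7 × 30.3 = 718.1 ft². Wetted perimeter P = b + 2y = 23.7 + 2×30.3 = 84.3 ft.
Hydraulic radius R = A/P = 718.1/84.3 = 8.519 ft.
From Manning's equation, S = [nQ / (1.486 A R^(2/3))]² = [0.035 × 16100 / (1.486 × 718.1 × 8.519^(2/3))]² = 0.016.

S = 0.016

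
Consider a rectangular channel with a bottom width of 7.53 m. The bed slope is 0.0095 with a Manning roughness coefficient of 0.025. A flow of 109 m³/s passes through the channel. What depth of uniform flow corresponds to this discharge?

y_n = 2.73 m

Manning's equation rearranged: A R^(2/3) = nQ / (1·√S) = 0.025 × 109 / (√0.0095) = 27.96.
Trying y = 3.47 m: A R^(2/3) = 38.75 — too large.
Trying y = 2.73 m: A R^(2/3) = 27.92 — ≈ 27.96.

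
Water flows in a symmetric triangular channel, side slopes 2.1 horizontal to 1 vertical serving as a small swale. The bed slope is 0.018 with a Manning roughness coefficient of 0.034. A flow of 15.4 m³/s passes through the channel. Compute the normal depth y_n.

y_n = 1.54 m

Manning's equation rearranged: A R^(2/3) = nQ / (1·√S) = 0.034 × 15.4 / (√0.018) = 3.903.
At y = 1.25 m: A R^(2/3) = 2.241 — short.
At y = 1.96 m: A R^(2/3) = 7.435 — over.
At y = 1.54 m: A R^(2/3) = 3.908 — ≈ 3.903.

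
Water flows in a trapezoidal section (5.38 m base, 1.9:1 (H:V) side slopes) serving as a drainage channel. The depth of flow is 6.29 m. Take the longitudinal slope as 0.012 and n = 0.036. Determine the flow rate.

With bottom width b = 5.38 m and side slope z = 1.9: A = (b + zy)y = (5.38 + 1.9×6.29)×6.29 = 109 m²; P = b + 2y√(1+z²) = 5.38 + 2×6.29×2.147 = 32.39 m.
Hydraulic radius R = A/P = 109/32.39 = 3.366 m.
Manning's equation: Q = (1/n) A R^(2/3) S^(1/2) = (1/0.036) × 109 × 3.366^(2/3) × 0.012^(1/2) = 745 m³/s.

Q = 745 m³/s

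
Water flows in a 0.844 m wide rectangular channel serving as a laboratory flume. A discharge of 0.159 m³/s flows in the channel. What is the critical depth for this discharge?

y_c = 0.154 m

For a rectangular channel, critical depth y_c = (q²/g)^(1/3) where q = Q/b = 0.159/0.844 = 0.1884 m²/s.
So y_c = (0.1884²/9.81)^(1/3) = 0.154 m.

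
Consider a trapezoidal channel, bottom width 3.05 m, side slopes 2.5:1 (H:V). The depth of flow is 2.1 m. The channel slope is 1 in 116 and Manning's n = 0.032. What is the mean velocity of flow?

V = 3.3 m/s

With bottom width b = 3.05 m and side slope z = 2.5: A = (b + zy)y = (3.05 + 2.5×2.1)×2.1 = 17.43 m²; P = b + 2y√(1+z²) = 3.05 + 2×2.1×2.693 = 14.36 m.
Hydraulic radius R = A/P = 17.43/14.36 = 1.214 m.
From Manning's equation, V = (1/n) R^(2/3) S^(1/2) = (1/0.032) × 1.214^(2/3) × 0.008621^(1/2) = 3.3 m/s.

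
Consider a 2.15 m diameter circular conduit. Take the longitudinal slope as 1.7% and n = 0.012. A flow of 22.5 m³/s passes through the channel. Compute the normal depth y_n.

y_n = 1.54 m

Manning's equation rearranged: A R^(2/3) = nQ / (1·√S) = 0.012 × 22.5 / (√0.017) = 2.071.
At y = 1.75 m: A R^(2/3) = 2.385 — high.
At y = 1.54 m: A R^(2/3) = 2.07 — close enough.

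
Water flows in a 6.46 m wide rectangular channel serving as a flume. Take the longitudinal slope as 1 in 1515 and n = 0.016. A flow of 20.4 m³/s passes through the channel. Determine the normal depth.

y_n = 1.79 m

Manning's equation rearranged: A R^(2/3) = nQ / (1·√S) = 0.016 × 20.4 / (√0.0006601) = 12.7.
Trying y = 1.48 m: A R^(2/3) = 9.656 — low.
Trying y = 2.12 m: A R^(2/3) = 16.14 — high.
Trying y = 1.79 m: A R^(2/3) = 12.71 — ≈ 12.7.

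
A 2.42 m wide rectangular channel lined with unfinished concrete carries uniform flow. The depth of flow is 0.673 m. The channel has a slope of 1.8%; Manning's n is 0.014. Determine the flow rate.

Q = 8.93 m³/s

Flow area A = b·y = 2.42 × 0.673 = 1.629 m². Wetted perimeter P = b + 2y = 2.42 + 2×0.673 = 3.766 m.
Hydraulic radius R = A/P = 1.629/3.766 = 0.4325 m.
Manning's equation: Q = (1/n) A R^(2/3) S^(1/2) = (1/0.014) × 1.629 × 0.4325^(2/3) × 0.018^(1/2) = 8.93 m³/s.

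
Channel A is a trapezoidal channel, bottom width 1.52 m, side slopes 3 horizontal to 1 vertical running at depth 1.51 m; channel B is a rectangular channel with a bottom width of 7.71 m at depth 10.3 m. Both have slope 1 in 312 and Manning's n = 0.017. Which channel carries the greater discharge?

Channel A: With bottom width b = 1.52 m and side slope z = 3: A = (b + zy)y = (1.52 + 3×1.51)×1.51 = 9.136 m²; P = b + 2y√(1+z²) = 1.52 + 2×1.51×3.162 = 11.07 m. Hydraulic radius R = A/P = 9.136/11.07 = 0.8252 m. Q_A = (1/0.017)·9.136·0.8252^(2/3)·√0.003205 = 26.77 m³/s.
Channel B: Flow area A = b·y = 7.71 × 10.3 = 79.41 m². Wetted perimeter P = b + 2y = 7.71 + 2×10.3 = 28.31 m. Hydraulic radius R = A/P = 79.41/28.31 = 2.805 m. Q_B = (1/0.017)·79.41·2.805^(2/3)·√0.003205 = 526 m³/s.
Q_A = 26.77 m³/s vs Q_B = 526 m³/s, so channel B carries more.

channel B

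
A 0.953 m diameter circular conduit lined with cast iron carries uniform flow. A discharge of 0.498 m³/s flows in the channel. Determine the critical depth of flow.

y_c = 0.404 m

At critical depth, Q² T / (g A³) = 1, i.e. A³/T = Q²/g = 0.498²/9.81 = 0.02528.
Trying y = 0.323 m: A³/T = 0.0107 — too small.
Trying y = 0.447 m: A³/T = 0.03729 — too large.
Trying y = 0.404 m: A³/T = 0.02532 — ≈ 0.02528.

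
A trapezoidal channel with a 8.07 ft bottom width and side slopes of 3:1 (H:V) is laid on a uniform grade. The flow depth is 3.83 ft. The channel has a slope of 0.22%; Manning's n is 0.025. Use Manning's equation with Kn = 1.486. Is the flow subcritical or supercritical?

With bottom width b = 8.07 ft and side slope z = 3: A = (b + zy)y = (8.07 + 3×3.83)×3.83 = 74.91 ft²; P = b + 2y√(1+z²) = 8.07 + 2×3.83×3.162 = 32.29 ft.
Hydraulic radius R = A/P = 74.91/32.29 = 2.32 ft.
V = (1.486/n) R^(2/3) √S = (1.486/0.025) × 2.32^(2/3) × √0.0022 = 4.886 ft/s. Hydraulic depth D_h = A/T = 74.91/31.05 = 2.413 ft.
Froude number Fr = V/√(g·D_h) = 4.886/√(32.2×2.413) = 0.554, which is less than 1, so the flow is subcritical.

subcritical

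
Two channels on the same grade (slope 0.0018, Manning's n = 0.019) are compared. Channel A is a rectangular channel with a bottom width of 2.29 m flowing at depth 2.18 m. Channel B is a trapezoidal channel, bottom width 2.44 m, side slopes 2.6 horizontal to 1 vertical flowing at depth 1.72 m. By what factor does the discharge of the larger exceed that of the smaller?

Channel A: Flow area A = b·y = 2.29 × 2.18 = 4.992 m². Wetted perimeter P = b + 2y = 2.29 + 2×2.18 = 6.65 m. Hydraulic radius R = A/P = 4.992/6.65 = 0.7507 m. Q_A = (1/0.019)·4.992·0.7507^(2/3)·√0.0018 = 9.208 m³/s.
Channel B: With bottom width b = 2.44 m and side slope z = 2.6: A = (b + zy)y = (2.44 + 2.6×1.72)×1.72 = 11.89 m²; P = b + 2y√(1+z²) = 2.44 + 2×1.72×2.786 = 12.02 m. Hydraulic radius R = A/P = 11.89/12.02 = 0.9888 m. Q_B = (1/0.019)·11.89·0.9888^(2/3)·√0.0018 = 26.35 m³/s.
The larger discharge is 26.35 m³/s and the smaller is 9.208 m³/s; the ratio is 2.86.

2.86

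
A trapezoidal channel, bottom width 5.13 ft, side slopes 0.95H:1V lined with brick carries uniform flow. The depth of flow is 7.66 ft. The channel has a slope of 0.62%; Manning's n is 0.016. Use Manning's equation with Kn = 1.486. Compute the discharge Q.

Q = 1640 ft³/s

With bottom width b = 5.13 ft and side slope z = 0.95: A = (b + zy)y = (5.13 + 0.95×7.66)×7.66 = 95.04 ft²; P = b + 2y√(1+z²) = 5.13 + 2×7.66×1.379 = 26.26 ft.
Hydraulic radius R = A/P = 95.04/26.26 = 3.619 ft.
Manning's equation: Q = (1.486/n) A R^(2/3) S^(1/2) = (1.486/0.016) × 95.04 × 3.619^(2/3) × 0.0062^(1/2) = 1640 ft³/s.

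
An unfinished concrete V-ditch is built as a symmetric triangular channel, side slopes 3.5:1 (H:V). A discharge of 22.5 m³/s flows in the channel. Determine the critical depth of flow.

At critical depth, Q² T / (g A³) = 1, i.e. A³/T = Q²/g = 22.5²/9.81 = 51.61.
At y = 1.22 m: A³/T = 16.55 — short.
At y = 1.94 m: A³/T = 168.3 — over.
At y = 1.53 m: A³/T = 51.35 — matches.

y_c = 1.53 m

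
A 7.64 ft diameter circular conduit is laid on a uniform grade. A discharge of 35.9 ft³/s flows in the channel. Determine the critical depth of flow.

y_c = 1.48 ft

At critical depth, Q² T / (g A³) = 1, i.e. A³/T = Q²/g = 35.9²/32.2 = 40.03.
Try y = 1.03 ft: A³/T = 9.649 — low.
Try y = 1.48 ft: A³/T = 40.15 — matches.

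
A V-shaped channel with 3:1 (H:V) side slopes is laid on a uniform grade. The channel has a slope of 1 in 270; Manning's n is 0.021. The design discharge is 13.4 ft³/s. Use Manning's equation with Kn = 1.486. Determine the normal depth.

Manning's equation rearranged: A R^(2/3) = nQ / (1.486·√S) = 0.021 × 13.4 / (1.486 × √0.003704) = 3.112.
Try y = 1.45 ft: A R^(2/3) = 4.915 — over.
Try y = 1.04 ft: A R^(2/3) = 2.026 — short.
Try y = 1.22 ft: A R^(2/3) = 3.101 — matches.

y_n = 1.22 ft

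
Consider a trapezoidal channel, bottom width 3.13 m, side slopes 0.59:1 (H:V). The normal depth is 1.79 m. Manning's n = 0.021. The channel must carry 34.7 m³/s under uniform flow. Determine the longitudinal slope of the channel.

With bottom width b = 3.13 m and side slope z = 0.59: A = (b + zy)y = (3.13 + 0.59×1.79)×1.79 = 7.493 m²; P = b + 2y√(1+z²) = 3.13 + 2×1.79×1.161 = 7.287 m.
Hydraulic radius R = A/P = 7.493/7.287 = 1.028 m.
From Manning's equation, S = [nQ / (1 A R^(2/3))]² = [0.021 × 34.7 / (1 × 7.493 × 1.028^(2/3))]² = 0.00911.

S = 0.00911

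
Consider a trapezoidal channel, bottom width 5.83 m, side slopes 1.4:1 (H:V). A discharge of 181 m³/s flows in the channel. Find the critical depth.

At critical depth, Q² T / (g A³) = 1, i.e. A³/T = Q²/g = 181²/9.81 = 3340.
Try y = 2.66 m: A³/T = 1236 — too small.
Try y = 4.46 m: A³/T = 8525 — too large.
Try y = 3.49 m: A³/T = 3353 — ≈ 3340.

y_c = 3.49 m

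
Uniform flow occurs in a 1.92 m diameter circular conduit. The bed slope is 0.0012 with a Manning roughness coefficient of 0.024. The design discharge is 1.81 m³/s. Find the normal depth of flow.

Manning's equation rearranged: A R^(2/3) = nQ / (1·√S) = 0.024 × 1.81 / (√0.0012) = 1.254.
At y = 1.04 m: A R^(2/3) = 1.014 — too small.
At y = 1.51 m: A R^(2/3) = 1.705 — too large.
At y = 1.19 m: A R^(2/3) = 1.252 — close enough.

y_n = 1.19 m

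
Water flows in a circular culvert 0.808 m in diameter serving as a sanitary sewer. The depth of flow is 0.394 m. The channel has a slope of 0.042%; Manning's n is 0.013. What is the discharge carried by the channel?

Q = 0.133 m³/s

For a circular section of diameter D = 0.808 m at depth y = 0.394 m, the central angle is θ = 2 arccos(1 − 2y/D) = 3.092 rad. Then A = (D²/8)(θ − sin θ) = 0.2483 m² and P = Dθ/2 = 1.249 m.
Hydraulic radius R = A/P = 0.2483/1.249 = 0.1988 m.
Manning's equation: Q = (1/n) A R^(2/3) S^(1/2) = (1/0.013) × 0.2483 × 0.1988^(2/3) × 0.00042^(1/2) = 0.133 m³/s.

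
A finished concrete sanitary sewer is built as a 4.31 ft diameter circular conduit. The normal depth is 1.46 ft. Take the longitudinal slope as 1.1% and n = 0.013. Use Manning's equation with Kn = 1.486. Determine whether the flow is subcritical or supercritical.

supercritical

For a circular section of diameter D = 4.31 ft at depth y = 1.46 ft, the central angle is θ = 2 arccos(1 − 2y/D) = 2.485 rad. Then A = (D²/8)(θ − sin θ) = 4.352 ft² and P = Dθ/2 = 5.355 ft.
Hydraulic radius R = A/P = 4.352/5.355 = 0.8127 ft.
V = (1.486/n) R^(2/3) √S = (1.486/0.013) × 0.8127^(2/3) × √0.011 = 10.44 ft/s. Hydraulic depth D_h = A/T = 4.352/4.08 = 1.067 ft.
Froude number Fr = V/√(g·D_h) = 10.44/√(32.2×1.067) = 1.78, which is greater than 1, so the flow is supercritical.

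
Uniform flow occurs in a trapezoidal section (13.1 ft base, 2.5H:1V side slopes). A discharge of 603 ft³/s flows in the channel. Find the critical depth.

y_c = 3.26 ft

At critical depth, Q² T / (g A³) = 1, i.e. A³/T = Q²/g = 603²/32.2 = 11290.
Try y = 4.03 ft: A³/T = 24500 — over.
Try y = 2.84 ft: A³/T = 6916 — short.
Try y = 3.26 ft: A³/T = 11310 — matches.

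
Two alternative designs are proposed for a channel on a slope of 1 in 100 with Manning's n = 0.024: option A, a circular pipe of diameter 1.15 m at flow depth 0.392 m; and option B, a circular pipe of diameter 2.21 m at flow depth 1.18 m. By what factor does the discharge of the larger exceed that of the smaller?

Channel A: For a circular section of diameter D = 1.15 m at depth y = 0.392 m, the central angle is θ = 2 arccos(1 − 2y/D) = 2.494 rad. Then A = (D²/8)(θ − sin θ) = 0.3125 m² and P = Dθ/2 = 1.434 m. Hydraulic radius R = A/P = 0.3125/1.434 = 0.2179 m. Q_A = (1/0.024)·0.3125·0.2179^(2/3)·√0.01 = 0.4715 m³/s.
Channel B: For a circular section of diameter D = 2.21 m at depth y = 1.18 m, the central angle is θ = 2 arccos(1 − 2y/D) = 3.277 rad. Then A = (D²/8)(θ − sin θ) = 2.084 m² and P = Dθ/2 = 3.622 m. Hydraulic radius R = A/P = 2.084/3.622 = 0.5753 m. Q_B = (1/0.024)·2.084·0.5753^(2/3)·√0.01 = 6.005 m³/s.
The larger discharge is 6.005 m³/s and the smaller is 0.4715 m³/s; the ratio is 12.7.

12.7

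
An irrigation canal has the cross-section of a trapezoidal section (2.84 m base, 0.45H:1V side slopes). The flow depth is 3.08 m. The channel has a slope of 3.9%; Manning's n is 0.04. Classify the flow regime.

With bottom width b = 2.84 m and side slope z = 0.45: A = (b + zy)y = (2.84 + 0.45×3.08)×3.08 = 13.02 m²; P = b + 2y√(1+z²) = 2.84 + 2×3.08×1.097 = 9.595 m.
Hydraulic radius R = A/P = 13.02/9.595 = 1.357 m.
V = (1/n) R^(2/3) √S = (1/0.04) × 1.357^(2/3) × √0.039 = 6.05 m/s. Hydraulic depth D_h = A/T = 13.02/5.612 = 2.319 m.
Froude number Fr = V/√(g·D_h) = 6.05/√(9.81×2.319) = 1.27, which is greater than 1, so the flow is supercritical.

supercritical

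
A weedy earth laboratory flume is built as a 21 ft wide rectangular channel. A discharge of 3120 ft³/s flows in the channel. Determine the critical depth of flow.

y_c = 8.82 ft

For a rectangular channel, critical depth y_c = (q²/g)^(1/3) where q = Q/b = 3120/21 = 148.6 ft²/s.
So y_c = (148.6²/32.2)^(1/3) = 8.82 ft.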